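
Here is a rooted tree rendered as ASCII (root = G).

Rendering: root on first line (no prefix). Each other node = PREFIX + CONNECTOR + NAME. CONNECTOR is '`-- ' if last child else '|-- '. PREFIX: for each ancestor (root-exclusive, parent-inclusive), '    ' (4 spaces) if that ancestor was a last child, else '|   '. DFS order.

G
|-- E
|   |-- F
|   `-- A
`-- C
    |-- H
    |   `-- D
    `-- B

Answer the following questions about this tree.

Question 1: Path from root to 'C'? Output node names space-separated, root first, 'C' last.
Walk down from root: G -> C

Answer: G C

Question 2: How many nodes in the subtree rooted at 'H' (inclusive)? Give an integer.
Answer: 2

Derivation:
Subtree rooted at H contains: D, H
Count = 2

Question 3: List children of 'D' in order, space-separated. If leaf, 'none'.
Node D's children (from adjacency): (leaf)

Answer: none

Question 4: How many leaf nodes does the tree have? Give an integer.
Leaves (nodes with no children): A, B, D, F

Answer: 4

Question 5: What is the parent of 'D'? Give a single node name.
Answer: H

Derivation:
Scan adjacency: D appears as child of H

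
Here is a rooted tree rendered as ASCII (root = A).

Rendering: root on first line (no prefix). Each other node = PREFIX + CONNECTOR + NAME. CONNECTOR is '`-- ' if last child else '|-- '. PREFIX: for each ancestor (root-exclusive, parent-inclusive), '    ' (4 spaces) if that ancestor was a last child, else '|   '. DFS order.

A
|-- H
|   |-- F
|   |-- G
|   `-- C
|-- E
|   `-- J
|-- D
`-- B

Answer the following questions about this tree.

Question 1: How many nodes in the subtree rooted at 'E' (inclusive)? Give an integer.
Subtree rooted at E contains: E, J
Count = 2

Answer: 2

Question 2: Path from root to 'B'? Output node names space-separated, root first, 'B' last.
Answer: A B

Derivation:
Walk down from root: A -> B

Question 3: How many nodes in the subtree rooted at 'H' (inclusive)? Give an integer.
Subtree rooted at H contains: C, F, G, H
Count = 4

Answer: 4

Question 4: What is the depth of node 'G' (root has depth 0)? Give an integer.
Path from root to G: A -> H -> G
Depth = number of edges = 2

Answer: 2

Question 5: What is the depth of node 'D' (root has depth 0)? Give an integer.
Path from root to D: A -> D
Depth = number of edges = 1

Answer: 1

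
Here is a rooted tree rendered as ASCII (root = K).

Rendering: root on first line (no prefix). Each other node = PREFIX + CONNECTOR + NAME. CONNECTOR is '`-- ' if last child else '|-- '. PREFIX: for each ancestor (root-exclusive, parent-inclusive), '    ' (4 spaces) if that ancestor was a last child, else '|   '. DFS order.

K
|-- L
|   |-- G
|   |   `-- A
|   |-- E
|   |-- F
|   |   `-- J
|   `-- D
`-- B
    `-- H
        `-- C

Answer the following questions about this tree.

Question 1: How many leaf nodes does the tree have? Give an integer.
Leaves (nodes with no children): A, C, D, E, J

Answer: 5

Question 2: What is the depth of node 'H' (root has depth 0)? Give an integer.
Path from root to H: K -> B -> H
Depth = number of edges = 2

Answer: 2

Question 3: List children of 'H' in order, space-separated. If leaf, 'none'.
Answer: C

Derivation:
Node H's children (from adjacency): C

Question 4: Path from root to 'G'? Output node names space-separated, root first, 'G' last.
Walk down from root: K -> L -> G

Answer: K L G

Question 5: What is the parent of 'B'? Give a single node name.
Scan adjacency: B appears as child of K

Answer: K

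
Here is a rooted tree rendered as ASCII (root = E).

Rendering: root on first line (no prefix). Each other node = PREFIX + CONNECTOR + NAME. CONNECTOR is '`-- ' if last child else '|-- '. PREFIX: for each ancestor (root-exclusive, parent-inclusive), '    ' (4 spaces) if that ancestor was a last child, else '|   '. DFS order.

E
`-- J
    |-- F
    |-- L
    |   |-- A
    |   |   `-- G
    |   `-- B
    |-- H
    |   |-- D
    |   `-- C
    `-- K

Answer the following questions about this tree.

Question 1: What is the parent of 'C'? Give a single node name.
Scan adjacency: C appears as child of H

Answer: H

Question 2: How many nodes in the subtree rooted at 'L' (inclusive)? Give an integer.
Answer: 4

Derivation:
Subtree rooted at L contains: A, B, G, L
Count = 4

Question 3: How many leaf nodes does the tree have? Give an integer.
Answer: 6

Derivation:
Leaves (nodes with no children): B, C, D, F, G, K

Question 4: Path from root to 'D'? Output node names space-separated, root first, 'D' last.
Answer: E J H D

Derivation:
Walk down from root: E -> J -> H -> D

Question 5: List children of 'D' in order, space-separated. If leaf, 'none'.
Node D's children (from adjacency): (leaf)

Answer: none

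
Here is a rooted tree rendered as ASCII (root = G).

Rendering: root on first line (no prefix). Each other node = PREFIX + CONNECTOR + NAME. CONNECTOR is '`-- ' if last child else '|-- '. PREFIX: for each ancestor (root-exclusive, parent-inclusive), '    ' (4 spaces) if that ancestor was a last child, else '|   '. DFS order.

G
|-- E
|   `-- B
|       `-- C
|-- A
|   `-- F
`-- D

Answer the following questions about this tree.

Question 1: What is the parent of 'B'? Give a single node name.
Scan adjacency: B appears as child of E

Answer: E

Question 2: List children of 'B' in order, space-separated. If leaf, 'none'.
Answer: C

Derivation:
Node B's children (from adjacency): C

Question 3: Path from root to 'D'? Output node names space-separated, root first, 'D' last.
Walk down from root: G -> D

Answer: G D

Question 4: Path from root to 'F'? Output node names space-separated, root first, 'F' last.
Answer: G A F

Derivation:
Walk down from root: G -> A -> F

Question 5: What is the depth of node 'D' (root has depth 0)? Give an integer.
Answer: 1

Derivation:
Path from root to D: G -> D
Depth = number of edges = 1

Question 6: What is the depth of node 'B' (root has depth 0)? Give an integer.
Path from root to B: G -> E -> B
Depth = number of edges = 2

Answer: 2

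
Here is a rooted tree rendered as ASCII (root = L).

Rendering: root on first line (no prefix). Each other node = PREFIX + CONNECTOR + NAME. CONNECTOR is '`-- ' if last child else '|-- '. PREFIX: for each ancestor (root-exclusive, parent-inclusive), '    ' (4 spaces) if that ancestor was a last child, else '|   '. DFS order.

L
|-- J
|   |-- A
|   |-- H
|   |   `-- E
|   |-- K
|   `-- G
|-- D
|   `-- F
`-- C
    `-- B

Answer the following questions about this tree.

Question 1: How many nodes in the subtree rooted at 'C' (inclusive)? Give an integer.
Answer: 2

Derivation:
Subtree rooted at C contains: B, C
Count = 2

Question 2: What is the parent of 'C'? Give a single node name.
Answer: L

Derivation:
Scan adjacency: C appears as child of L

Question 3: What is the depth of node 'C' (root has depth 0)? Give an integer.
Path from root to C: L -> C
Depth = number of edges = 1

Answer: 1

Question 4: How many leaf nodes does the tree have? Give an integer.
Answer: 6

Derivation:
Leaves (nodes with no children): A, B, E, F, G, K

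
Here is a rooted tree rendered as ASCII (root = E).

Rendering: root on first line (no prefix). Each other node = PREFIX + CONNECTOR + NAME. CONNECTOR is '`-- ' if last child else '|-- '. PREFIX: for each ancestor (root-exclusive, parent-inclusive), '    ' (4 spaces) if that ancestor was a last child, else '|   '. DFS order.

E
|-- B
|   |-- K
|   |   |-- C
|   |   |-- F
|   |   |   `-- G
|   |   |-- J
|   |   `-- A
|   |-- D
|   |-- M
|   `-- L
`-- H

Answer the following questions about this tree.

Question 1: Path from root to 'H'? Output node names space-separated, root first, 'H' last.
Walk down from root: E -> H

Answer: E H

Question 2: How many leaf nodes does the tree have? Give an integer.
Leaves (nodes with no children): A, C, D, G, H, J, L, M

Answer: 8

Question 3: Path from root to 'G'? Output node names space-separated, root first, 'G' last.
Walk down from root: E -> B -> K -> F -> G

Answer: E B K F G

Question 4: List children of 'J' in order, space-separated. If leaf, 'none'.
Answer: none

Derivation:
Node J's children (from adjacency): (leaf)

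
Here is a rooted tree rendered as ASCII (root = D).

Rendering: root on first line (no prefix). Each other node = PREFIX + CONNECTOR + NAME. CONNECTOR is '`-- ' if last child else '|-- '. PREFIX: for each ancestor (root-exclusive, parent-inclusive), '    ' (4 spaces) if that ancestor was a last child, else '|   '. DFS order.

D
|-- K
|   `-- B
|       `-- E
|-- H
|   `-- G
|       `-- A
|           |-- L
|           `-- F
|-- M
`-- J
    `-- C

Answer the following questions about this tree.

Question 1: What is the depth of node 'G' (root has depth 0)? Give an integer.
Path from root to G: D -> H -> G
Depth = number of edges = 2

Answer: 2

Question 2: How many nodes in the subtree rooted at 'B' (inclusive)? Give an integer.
Subtree rooted at B contains: B, E
Count = 2

Answer: 2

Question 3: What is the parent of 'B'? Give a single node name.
Scan adjacency: B appears as child of K

Answer: K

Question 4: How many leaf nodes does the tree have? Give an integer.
Leaves (nodes with no children): C, E, F, L, M

Answer: 5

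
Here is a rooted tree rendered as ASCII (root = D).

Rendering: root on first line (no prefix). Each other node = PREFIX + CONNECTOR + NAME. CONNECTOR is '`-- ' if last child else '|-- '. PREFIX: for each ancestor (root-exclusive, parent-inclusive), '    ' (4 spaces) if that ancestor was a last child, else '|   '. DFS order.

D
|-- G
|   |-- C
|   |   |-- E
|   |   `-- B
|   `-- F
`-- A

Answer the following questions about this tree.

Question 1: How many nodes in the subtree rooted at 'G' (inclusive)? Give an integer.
Subtree rooted at G contains: B, C, E, F, G
Count = 5

Answer: 5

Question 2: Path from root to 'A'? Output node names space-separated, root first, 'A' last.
Walk down from root: D -> A

Answer: D A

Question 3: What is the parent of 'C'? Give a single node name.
Scan adjacency: C appears as child of G

Answer: G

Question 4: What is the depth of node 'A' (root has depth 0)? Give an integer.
Answer: 1

Derivation:
Path from root to A: D -> A
Depth = number of edges = 1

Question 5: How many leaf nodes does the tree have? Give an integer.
Leaves (nodes with no children): A, B, E, F

Answer: 4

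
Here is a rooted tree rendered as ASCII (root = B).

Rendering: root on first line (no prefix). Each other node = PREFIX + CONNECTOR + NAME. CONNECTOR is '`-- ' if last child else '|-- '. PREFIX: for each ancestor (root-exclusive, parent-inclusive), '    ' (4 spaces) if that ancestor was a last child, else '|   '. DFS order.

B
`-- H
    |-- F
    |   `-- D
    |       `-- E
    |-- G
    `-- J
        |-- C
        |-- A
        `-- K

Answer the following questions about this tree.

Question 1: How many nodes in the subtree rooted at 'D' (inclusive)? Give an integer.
Subtree rooted at D contains: D, E
Count = 2

Answer: 2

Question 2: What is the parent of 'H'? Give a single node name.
Scan adjacency: H appears as child of B

Answer: B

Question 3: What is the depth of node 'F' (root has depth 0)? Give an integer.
Answer: 2

Derivation:
Path from root to F: B -> H -> F
Depth = number of edges = 2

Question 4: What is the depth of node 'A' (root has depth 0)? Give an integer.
Answer: 3

Derivation:
Path from root to A: B -> H -> J -> A
Depth = number of edges = 3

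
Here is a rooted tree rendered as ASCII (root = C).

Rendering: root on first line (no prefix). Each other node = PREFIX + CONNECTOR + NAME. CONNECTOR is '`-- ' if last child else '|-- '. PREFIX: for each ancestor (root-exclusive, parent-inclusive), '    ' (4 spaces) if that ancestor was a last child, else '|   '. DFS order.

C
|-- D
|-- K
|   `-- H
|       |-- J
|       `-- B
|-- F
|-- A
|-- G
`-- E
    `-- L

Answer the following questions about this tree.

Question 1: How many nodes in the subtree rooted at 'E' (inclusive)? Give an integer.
Answer: 2

Derivation:
Subtree rooted at E contains: E, L
Count = 2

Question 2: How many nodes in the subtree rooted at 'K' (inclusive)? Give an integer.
Answer: 4

Derivation:
Subtree rooted at K contains: B, H, J, K
Count = 4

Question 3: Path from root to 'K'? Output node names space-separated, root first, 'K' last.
Answer: C K

Derivation:
Walk down from root: C -> K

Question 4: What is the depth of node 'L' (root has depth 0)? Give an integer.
Answer: 2

Derivation:
Path from root to L: C -> E -> L
Depth = number of edges = 2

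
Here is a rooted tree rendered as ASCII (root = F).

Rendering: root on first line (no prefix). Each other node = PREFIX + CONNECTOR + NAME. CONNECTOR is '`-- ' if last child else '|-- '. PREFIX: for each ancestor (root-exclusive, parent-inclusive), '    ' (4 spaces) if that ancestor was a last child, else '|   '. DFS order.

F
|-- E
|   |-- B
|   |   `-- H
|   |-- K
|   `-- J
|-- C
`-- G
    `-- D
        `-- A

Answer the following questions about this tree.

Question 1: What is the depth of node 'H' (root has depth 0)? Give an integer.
Answer: 3

Derivation:
Path from root to H: F -> E -> B -> H
Depth = number of edges = 3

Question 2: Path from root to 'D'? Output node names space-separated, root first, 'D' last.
Walk down from root: F -> G -> D

Answer: F G D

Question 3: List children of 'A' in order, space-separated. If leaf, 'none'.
Answer: none

Derivation:
Node A's children (from adjacency): (leaf)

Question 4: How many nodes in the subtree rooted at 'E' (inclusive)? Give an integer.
Subtree rooted at E contains: B, E, H, J, K
Count = 5

Answer: 5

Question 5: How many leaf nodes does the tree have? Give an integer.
Answer: 5

Derivation:
Leaves (nodes with no children): A, C, H, J, K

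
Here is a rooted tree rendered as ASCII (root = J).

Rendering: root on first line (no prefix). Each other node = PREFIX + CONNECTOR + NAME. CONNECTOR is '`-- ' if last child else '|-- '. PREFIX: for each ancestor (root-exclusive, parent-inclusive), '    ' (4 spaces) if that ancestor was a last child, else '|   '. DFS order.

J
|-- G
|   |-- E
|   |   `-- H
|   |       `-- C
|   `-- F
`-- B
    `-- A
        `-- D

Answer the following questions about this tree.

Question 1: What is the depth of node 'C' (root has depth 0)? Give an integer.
Answer: 4

Derivation:
Path from root to C: J -> G -> E -> H -> C
Depth = number of edges = 4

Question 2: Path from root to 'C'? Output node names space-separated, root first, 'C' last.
Walk down from root: J -> G -> E -> H -> C

Answer: J G E H C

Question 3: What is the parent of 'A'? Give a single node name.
Scan adjacency: A appears as child of B

Answer: B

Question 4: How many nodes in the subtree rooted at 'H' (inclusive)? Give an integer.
Subtree rooted at H contains: C, H
Count = 2

Answer: 2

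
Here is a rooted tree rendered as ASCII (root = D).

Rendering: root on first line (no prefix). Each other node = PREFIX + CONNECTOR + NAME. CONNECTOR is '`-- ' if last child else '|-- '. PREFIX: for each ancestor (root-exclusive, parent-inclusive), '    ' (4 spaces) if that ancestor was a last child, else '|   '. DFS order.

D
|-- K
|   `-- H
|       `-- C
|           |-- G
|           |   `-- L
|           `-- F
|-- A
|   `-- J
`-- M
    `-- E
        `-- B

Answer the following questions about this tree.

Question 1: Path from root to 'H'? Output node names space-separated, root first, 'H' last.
Answer: D K H

Derivation:
Walk down from root: D -> K -> H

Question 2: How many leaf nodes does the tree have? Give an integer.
Answer: 4

Derivation:
Leaves (nodes with no children): B, F, J, L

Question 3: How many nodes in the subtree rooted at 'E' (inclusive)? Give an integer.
Answer: 2

Derivation:
Subtree rooted at E contains: B, E
Count = 2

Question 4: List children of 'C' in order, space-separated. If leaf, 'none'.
Answer: G F

Derivation:
Node C's children (from adjacency): G, F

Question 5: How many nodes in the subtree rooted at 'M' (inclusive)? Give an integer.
Subtree rooted at M contains: B, E, M
Count = 3

Answer: 3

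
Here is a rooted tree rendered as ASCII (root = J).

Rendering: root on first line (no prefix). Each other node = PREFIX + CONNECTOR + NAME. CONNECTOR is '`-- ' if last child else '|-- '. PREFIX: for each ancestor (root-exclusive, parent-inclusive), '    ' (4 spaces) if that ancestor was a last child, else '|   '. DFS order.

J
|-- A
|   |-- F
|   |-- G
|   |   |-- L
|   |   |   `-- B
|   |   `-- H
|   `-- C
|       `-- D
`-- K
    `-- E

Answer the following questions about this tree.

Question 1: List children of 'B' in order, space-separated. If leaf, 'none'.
Answer: none

Derivation:
Node B's children (from adjacency): (leaf)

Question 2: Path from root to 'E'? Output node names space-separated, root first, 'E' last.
Answer: J K E

Derivation:
Walk down from root: J -> K -> E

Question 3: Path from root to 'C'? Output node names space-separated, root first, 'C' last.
Walk down from root: J -> A -> C

Answer: J A C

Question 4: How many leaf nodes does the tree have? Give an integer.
Answer: 5

Derivation:
Leaves (nodes with no children): B, D, E, F, H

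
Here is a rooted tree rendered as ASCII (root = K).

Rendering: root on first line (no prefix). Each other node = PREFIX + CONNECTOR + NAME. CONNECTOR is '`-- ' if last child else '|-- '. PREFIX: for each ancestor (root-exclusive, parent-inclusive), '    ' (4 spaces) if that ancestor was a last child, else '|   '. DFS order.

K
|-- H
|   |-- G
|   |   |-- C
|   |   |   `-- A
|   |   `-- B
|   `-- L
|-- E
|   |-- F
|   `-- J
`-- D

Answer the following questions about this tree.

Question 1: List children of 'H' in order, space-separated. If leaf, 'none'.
Node H's children (from adjacency): G, L

Answer: G L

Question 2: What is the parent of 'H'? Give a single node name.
Scan adjacency: H appears as child of K

Answer: K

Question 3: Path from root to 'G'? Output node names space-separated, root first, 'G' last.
Answer: K H G

Derivation:
Walk down from root: K -> H -> G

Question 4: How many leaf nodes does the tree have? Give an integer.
Answer: 6

Derivation:
Leaves (nodes with no children): A, B, D, F, J, L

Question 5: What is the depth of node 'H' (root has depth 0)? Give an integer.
Path from root to H: K -> H
Depth = number of edges = 1

Answer: 1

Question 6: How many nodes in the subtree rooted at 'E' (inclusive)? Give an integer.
Subtree rooted at E contains: E, F, J
Count = 3

Answer: 3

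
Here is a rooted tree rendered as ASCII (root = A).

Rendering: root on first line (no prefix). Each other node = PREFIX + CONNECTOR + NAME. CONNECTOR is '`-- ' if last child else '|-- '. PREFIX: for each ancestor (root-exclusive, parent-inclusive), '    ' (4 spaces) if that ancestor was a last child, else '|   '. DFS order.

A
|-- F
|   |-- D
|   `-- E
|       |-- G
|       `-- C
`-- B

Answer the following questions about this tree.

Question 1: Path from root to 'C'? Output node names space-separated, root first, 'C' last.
Walk down from root: A -> F -> E -> C

Answer: A F E C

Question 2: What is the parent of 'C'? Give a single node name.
Answer: E

Derivation:
Scan adjacency: C appears as child of E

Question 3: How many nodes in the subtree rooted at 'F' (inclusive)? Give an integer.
Subtree rooted at F contains: C, D, E, F, G
Count = 5

Answer: 5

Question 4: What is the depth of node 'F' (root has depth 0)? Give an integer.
Path from root to F: A -> F
Depth = number of edges = 1

Answer: 1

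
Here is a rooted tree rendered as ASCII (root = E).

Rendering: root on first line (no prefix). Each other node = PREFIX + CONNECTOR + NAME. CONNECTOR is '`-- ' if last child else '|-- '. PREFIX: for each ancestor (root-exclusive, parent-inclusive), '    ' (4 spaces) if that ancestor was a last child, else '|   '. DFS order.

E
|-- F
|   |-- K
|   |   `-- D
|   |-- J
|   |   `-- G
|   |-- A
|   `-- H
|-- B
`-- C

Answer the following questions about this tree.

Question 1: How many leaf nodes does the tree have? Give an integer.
Leaves (nodes with no children): A, B, C, D, G, H

Answer: 6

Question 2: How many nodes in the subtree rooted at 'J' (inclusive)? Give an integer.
Answer: 2

Derivation:
Subtree rooted at J contains: G, J
Count = 2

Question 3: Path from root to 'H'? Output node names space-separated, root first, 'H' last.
Answer: E F H

Derivation:
Walk down from root: E -> F -> H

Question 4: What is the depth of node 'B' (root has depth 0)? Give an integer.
Answer: 1

Derivation:
Path from root to B: E -> B
Depth = number of edges = 1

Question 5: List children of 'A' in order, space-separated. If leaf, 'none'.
Answer: none

Derivation:
Node A's children (from adjacency): (leaf)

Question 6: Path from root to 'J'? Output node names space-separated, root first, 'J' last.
Answer: E F J

Derivation:
Walk down from root: E -> F -> J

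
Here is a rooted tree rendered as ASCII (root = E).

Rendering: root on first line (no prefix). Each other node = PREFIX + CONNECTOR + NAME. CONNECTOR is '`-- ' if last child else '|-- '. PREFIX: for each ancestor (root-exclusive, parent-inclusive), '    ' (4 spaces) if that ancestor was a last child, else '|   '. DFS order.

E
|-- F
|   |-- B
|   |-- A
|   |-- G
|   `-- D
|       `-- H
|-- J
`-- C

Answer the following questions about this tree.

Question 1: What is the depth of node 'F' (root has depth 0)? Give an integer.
Answer: 1

Derivation:
Path from root to F: E -> F
Depth = number of edges = 1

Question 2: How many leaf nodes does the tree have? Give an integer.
Answer: 6

Derivation:
Leaves (nodes with no children): A, B, C, G, H, J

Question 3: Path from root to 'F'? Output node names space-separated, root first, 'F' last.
Answer: E F

Derivation:
Walk down from root: E -> F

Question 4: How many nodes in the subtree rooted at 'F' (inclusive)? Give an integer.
Subtree rooted at F contains: A, B, D, F, G, H
Count = 6

Answer: 6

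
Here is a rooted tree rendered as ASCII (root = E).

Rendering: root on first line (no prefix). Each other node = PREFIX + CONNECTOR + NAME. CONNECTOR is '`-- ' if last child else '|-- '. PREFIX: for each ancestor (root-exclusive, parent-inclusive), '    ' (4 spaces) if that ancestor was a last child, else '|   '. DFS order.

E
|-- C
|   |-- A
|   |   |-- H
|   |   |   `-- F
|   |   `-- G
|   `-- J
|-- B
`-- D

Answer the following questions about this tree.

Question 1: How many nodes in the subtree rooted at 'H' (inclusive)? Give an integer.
Subtree rooted at H contains: F, H
Count = 2

Answer: 2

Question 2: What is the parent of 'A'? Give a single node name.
Answer: C

Derivation:
Scan adjacency: A appears as child of C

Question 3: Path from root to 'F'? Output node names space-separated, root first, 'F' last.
Walk down from root: E -> C -> A -> H -> F

Answer: E C A H F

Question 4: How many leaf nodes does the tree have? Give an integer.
Leaves (nodes with no children): B, D, F, G, J

Answer: 5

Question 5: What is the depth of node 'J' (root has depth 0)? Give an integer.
Path from root to J: E -> C -> J
Depth = number of edges = 2

Answer: 2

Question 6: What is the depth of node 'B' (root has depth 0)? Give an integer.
Answer: 1

Derivation:
Path from root to B: E -> B
Depth = number of edges = 1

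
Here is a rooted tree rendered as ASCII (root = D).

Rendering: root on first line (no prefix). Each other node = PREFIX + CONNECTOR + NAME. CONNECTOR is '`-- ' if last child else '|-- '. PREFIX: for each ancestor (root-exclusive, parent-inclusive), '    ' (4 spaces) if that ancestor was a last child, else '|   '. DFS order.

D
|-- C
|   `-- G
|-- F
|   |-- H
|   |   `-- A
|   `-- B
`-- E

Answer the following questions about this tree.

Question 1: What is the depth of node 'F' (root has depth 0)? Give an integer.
Answer: 1

Derivation:
Path from root to F: D -> F
Depth = number of edges = 1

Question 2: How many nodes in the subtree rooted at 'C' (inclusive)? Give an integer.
Answer: 2

Derivation:
Subtree rooted at C contains: C, G
Count = 2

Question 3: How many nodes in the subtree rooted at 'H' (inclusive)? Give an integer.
Answer: 2

Derivation:
Subtree rooted at H contains: A, H
Count = 2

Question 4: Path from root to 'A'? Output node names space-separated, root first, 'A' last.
Walk down from root: D -> F -> H -> A

Answer: D F H A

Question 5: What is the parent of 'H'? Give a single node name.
Scan adjacency: H appears as child of F

Answer: F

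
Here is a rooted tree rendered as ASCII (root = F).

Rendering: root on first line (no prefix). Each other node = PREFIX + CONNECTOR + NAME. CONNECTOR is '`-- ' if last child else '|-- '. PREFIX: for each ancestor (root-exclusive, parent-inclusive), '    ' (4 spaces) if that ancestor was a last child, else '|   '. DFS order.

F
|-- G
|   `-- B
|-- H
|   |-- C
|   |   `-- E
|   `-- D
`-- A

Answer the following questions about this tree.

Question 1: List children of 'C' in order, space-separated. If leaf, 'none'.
Answer: E

Derivation:
Node C's children (from adjacency): E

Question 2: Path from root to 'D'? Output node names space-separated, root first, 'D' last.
Answer: F H D

Derivation:
Walk down from root: F -> H -> D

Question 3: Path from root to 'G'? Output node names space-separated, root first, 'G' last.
Walk down from root: F -> G

Answer: F G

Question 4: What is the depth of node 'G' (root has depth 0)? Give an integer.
Path from root to G: F -> G
Depth = number of edges = 1

Answer: 1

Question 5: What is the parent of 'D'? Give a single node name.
Answer: H

Derivation:
Scan adjacency: D appears as child of H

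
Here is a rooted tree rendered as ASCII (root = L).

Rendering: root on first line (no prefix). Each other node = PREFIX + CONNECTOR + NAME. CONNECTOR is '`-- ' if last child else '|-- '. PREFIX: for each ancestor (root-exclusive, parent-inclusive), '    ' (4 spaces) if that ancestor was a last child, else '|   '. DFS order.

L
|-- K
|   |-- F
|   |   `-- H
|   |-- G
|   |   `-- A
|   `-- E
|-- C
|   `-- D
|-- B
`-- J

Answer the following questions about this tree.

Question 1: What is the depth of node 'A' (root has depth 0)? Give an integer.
Path from root to A: L -> K -> G -> A
Depth = number of edges = 3

Answer: 3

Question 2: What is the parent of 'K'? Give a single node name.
Scan adjacency: K appears as child of L

Answer: L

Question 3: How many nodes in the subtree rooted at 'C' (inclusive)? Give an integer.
Subtree rooted at C contains: C, D
Count = 2

Answer: 2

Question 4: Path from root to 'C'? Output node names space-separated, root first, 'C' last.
Walk down from root: L -> C

Answer: L C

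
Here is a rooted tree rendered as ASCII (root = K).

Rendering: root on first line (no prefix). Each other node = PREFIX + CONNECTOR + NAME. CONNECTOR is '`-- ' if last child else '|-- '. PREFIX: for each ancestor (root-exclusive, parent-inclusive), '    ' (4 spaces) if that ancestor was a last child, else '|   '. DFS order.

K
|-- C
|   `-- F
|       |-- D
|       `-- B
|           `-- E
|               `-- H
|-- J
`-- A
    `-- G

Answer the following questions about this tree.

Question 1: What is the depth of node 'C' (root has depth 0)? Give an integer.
Path from root to C: K -> C
Depth = number of edges = 1

Answer: 1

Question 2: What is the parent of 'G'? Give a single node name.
Answer: A

Derivation:
Scan adjacency: G appears as child of A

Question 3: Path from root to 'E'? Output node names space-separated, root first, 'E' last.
Answer: K C F B E

Derivation:
Walk down from root: K -> C -> F -> B -> E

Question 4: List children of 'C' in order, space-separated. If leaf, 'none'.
Node C's children (from adjacency): F

Answer: F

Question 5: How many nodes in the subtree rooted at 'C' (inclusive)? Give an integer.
Subtree rooted at C contains: B, C, D, E, F, H
Count = 6

Answer: 6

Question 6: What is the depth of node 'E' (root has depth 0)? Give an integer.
Path from root to E: K -> C -> F -> B -> E
Depth = number of edges = 4

Answer: 4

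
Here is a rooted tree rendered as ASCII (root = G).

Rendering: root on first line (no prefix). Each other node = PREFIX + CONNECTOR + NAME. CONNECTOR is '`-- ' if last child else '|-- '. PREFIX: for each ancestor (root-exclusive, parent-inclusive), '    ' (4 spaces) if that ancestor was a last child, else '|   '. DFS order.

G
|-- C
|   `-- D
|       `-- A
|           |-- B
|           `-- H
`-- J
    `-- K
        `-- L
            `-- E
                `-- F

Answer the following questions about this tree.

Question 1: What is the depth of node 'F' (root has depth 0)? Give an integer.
Answer: 5

Derivation:
Path from root to F: G -> J -> K -> L -> E -> F
Depth = number of edges = 5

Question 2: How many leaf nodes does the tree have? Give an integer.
Answer: 3

Derivation:
Leaves (nodes with no children): B, F, H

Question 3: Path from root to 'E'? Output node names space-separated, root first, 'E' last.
Answer: G J K L E

Derivation:
Walk down from root: G -> J -> K -> L -> E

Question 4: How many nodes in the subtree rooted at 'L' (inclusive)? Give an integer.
Subtree rooted at L contains: E, F, L
Count = 3

Answer: 3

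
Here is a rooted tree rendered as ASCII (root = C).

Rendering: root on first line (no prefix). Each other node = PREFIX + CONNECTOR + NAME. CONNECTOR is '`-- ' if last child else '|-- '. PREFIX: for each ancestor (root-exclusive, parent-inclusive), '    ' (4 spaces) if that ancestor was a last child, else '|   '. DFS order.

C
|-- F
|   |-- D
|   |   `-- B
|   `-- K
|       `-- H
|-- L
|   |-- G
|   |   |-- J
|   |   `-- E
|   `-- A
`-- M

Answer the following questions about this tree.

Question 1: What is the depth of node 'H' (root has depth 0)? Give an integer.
Path from root to H: C -> F -> K -> H
Depth = number of edges = 3

Answer: 3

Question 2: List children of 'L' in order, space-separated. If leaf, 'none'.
Answer: G A

Derivation:
Node L's children (from adjacency): G, A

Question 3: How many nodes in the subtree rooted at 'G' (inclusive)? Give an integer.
Subtree rooted at G contains: E, G, J
Count = 3

Answer: 3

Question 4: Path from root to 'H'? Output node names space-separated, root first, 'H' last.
Answer: C F K H

Derivation:
Walk down from root: C -> F -> K -> H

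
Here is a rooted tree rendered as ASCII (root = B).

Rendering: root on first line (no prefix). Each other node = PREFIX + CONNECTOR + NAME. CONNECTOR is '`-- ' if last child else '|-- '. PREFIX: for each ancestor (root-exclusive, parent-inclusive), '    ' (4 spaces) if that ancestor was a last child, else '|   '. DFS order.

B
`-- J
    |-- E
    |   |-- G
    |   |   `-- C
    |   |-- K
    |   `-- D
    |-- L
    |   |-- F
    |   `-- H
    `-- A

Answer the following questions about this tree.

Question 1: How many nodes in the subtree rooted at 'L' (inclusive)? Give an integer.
Answer: 3

Derivation:
Subtree rooted at L contains: F, H, L
Count = 3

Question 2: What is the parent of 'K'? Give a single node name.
Scan adjacency: K appears as child of E

Answer: E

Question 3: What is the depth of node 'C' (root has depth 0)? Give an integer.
Path from root to C: B -> J -> E -> G -> C
Depth = number of edges = 4

Answer: 4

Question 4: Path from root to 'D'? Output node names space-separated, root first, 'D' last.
Walk down from root: B -> J -> E -> D

Answer: B J E D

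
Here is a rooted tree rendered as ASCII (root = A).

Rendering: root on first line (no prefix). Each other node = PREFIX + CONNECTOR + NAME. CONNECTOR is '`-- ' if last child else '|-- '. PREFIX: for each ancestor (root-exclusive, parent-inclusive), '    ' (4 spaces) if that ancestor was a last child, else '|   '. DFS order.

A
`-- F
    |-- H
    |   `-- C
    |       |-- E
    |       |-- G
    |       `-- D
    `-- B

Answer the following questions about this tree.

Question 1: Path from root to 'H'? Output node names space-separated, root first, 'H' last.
Answer: A F H

Derivation:
Walk down from root: A -> F -> H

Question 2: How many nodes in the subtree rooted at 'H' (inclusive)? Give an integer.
Answer: 5

Derivation:
Subtree rooted at H contains: C, D, E, G, H
Count = 5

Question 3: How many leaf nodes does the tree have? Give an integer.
Leaves (nodes with no children): B, D, E, G

Answer: 4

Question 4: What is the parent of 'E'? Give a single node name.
Answer: C

Derivation:
Scan adjacency: E appears as child of C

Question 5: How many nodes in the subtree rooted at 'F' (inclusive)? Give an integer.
Subtree rooted at F contains: B, C, D, E, F, G, H
Count = 7

Answer: 7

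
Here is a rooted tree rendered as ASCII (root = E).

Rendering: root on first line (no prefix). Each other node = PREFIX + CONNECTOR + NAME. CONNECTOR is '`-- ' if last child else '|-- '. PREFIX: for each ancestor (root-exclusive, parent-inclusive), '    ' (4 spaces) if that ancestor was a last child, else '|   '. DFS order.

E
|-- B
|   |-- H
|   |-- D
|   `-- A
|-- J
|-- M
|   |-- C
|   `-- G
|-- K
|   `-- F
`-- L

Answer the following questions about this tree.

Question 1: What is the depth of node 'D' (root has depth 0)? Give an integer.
Answer: 2

Derivation:
Path from root to D: E -> B -> D
Depth = number of edges = 2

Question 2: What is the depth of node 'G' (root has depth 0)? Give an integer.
Path from root to G: E -> M -> G
Depth = number of edges = 2

Answer: 2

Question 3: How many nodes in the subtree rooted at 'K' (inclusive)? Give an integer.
Subtree rooted at K contains: F, K
Count = 2

Answer: 2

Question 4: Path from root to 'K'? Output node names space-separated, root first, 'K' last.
Walk down from root: E -> K

Answer: E K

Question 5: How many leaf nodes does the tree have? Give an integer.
Answer: 8

Derivation:
Leaves (nodes with no children): A, C, D, F, G, H, J, L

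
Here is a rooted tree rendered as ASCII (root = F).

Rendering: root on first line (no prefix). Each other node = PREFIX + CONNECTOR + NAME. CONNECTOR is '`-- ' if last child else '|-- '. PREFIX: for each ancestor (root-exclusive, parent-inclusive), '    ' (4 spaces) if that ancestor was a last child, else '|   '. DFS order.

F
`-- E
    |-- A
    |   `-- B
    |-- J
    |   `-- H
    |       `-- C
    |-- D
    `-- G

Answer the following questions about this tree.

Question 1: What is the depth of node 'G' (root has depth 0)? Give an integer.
Answer: 2

Derivation:
Path from root to G: F -> E -> G
Depth = number of edges = 2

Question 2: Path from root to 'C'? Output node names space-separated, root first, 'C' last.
Answer: F E J H C

Derivation:
Walk down from root: F -> E -> J -> H -> C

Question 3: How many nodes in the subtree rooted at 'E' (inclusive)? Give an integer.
Answer: 8

Derivation:
Subtree rooted at E contains: A, B, C, D, E, G, H, J
Count = 8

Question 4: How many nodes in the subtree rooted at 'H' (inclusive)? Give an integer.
Subtree rooted at H contains: C, H
Count = 2

Answer: 2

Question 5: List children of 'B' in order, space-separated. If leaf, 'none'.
Answer: none

Derivation:
Node B's children (from adjacency): (leaf)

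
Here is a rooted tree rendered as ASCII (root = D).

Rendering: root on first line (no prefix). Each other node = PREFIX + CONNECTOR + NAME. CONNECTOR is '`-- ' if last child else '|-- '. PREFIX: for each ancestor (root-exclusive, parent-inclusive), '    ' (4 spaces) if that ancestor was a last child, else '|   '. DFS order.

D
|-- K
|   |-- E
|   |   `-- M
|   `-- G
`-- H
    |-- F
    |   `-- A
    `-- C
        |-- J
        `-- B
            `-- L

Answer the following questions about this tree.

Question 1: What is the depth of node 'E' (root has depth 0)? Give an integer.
Path from root to E: D -> K -> E
Depth = number of edges = 2

Answer: 2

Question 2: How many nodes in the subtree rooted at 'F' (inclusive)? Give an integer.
Subtree rooted at F contains: A, F
Count = 2

Answer: 2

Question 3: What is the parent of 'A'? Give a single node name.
Scan adjacency: A appears as child of F

Answer: F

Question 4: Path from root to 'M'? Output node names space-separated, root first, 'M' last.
Walk down from root: D -> K -> E -> M

Answer: D K E M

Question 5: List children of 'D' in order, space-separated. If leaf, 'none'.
Node D's children (from adjacency): K, H

Answer: K H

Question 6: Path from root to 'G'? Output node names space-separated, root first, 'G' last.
Walk down from root: D -> K -> G

Answer: D K G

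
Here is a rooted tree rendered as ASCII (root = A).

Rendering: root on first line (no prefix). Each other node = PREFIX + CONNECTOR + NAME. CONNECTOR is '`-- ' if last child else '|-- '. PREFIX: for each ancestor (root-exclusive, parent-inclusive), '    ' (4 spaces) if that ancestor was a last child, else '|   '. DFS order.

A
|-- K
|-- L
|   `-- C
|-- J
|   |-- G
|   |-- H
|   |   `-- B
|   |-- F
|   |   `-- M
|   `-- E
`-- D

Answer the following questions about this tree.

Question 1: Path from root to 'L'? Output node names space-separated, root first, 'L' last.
Answer: A L

Derivation:
Walk down from root: A -> L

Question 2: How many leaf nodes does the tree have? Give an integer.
Answer: 7

Derivation:
Leaves (nodes with no children): B, C, D, E, G, K, M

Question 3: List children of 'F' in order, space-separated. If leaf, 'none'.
Answer: M

Derivation:
Node F's children (from adjacency): M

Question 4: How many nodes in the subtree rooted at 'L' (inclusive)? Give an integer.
Subtree rooted at L contains: C, L
Count = 2

Answer: 2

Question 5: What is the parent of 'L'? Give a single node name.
Answer: A

Derivation:
Scan adjacency: L appears as child of A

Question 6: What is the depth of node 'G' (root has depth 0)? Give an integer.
Answer: 2

Derivation:
Path from root to G: A -> J -> G
Depth = number of edges = 2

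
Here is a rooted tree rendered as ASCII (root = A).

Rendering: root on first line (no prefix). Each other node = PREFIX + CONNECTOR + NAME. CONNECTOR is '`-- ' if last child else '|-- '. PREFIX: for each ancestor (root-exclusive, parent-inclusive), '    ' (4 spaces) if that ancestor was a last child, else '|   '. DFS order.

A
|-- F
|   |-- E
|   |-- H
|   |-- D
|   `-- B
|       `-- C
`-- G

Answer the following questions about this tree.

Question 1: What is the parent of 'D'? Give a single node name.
Scan adjacency: D appears as child of F

Answer: F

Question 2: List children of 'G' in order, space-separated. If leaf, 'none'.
Node G's children (from adjacency): (leaf)

Answer: none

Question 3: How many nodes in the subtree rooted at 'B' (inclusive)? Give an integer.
Answer: 2

Derivation:
Subtree rooted at B contains: B, C
Count = 2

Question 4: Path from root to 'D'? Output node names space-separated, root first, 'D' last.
Answer: A F D

Derivation:
Walk down from root: A -> F -> D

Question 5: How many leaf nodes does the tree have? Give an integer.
Leaves (nodes with no children): C, D, E, G, H

Answer: 5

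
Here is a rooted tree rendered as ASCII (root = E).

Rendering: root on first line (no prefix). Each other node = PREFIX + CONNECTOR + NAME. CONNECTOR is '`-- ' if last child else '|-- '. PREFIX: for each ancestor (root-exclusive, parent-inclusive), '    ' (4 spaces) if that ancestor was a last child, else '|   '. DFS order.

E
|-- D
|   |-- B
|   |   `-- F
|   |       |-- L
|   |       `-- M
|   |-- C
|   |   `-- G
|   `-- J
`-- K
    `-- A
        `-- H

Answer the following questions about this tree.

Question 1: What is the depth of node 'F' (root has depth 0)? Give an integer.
Path from root to F: E -> D -> B -> F
Depth = number of edges = 3

Answer: 3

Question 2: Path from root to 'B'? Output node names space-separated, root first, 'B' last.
Answer: E D B

Derivation:
Walk down from root: E -> D -> B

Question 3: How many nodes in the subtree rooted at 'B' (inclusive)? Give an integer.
Subtree rooted at B contains: B, F, L, M
Count = 4

Answer: 4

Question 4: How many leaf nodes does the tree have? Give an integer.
Answer: 5

Derivation:
Leaves (nodes with no children): G, H, J, L, M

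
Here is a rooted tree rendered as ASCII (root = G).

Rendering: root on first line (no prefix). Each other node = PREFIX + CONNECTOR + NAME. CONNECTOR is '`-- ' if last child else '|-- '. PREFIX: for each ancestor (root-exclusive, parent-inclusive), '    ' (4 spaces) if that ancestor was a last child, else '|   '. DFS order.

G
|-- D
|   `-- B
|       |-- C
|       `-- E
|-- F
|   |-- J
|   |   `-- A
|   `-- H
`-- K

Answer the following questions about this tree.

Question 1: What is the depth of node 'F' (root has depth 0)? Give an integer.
Path from root to F: G -> F
Depth = number of edges = 1

Answer: 1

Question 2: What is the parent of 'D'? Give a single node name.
Scan adjacency: D appears as child of G

Answer: G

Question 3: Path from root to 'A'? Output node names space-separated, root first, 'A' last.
Walk down from root: G -> F -> J -> A

Answer: G F J A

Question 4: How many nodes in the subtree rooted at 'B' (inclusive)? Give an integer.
Answer: 3

Derivation:
Subtree rooted at B contains: B, C, E
Count = 3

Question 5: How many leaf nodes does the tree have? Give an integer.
Leaves (nodes with no children): A, C, E, H, K

Answer: 5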